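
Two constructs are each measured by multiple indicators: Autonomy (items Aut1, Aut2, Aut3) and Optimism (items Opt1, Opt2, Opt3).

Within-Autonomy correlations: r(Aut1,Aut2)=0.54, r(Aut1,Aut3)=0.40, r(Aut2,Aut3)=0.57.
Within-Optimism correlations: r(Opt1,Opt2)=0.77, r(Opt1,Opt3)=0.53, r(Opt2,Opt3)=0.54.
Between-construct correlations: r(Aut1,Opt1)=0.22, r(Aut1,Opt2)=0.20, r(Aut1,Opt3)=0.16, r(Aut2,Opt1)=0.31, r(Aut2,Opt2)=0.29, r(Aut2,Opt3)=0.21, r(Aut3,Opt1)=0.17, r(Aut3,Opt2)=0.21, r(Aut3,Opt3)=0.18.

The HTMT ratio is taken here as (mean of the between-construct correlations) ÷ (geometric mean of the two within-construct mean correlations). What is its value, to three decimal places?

Between-construct mean = 1.95/9 = 0.2167.
Mean within-Aut = 1.51/3 = 0.5033; mean within-Opt = 1.84/3 = 0.6133.
Geometric mean = √(0.5033 × 0.6133) = 0.5556.
HTMT = 0.2167 / 0.5556 = 0.390.

0.390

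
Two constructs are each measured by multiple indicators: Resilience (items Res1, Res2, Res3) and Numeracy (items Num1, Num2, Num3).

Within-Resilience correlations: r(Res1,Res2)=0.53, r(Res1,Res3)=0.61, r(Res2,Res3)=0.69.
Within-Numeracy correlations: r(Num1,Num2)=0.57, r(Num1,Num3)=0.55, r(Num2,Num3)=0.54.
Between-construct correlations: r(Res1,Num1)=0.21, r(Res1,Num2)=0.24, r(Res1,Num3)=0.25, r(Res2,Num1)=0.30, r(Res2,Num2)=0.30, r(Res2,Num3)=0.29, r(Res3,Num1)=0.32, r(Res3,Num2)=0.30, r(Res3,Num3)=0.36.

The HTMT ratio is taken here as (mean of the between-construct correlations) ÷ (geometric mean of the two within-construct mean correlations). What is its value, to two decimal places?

Mean between = 2.57/9 = 0.2856.
Mean within-Res = 1.83/3 = 0.6100; mean within-Num = 1.66/3 = 0.5533.
Geometric mean = √(0.6100 × 0.5533) = 0.5810.
HTMT = 0.2856 / 0.5810 = 0.49.

0.49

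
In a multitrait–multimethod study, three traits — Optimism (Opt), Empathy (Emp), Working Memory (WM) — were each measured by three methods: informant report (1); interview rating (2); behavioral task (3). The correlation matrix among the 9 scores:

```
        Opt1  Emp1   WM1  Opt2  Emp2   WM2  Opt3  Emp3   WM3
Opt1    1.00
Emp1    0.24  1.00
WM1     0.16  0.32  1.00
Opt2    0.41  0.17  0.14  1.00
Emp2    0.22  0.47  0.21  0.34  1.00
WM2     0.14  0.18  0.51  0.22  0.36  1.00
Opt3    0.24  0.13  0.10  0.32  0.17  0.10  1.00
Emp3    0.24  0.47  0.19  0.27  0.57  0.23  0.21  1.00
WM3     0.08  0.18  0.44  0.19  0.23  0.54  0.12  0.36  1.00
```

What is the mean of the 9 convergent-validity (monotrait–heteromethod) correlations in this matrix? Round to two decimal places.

0.44

Convergent values: 0.41, 0.24, 0.32, 0.47, 0.47, 0.57, 0.51, 0.44, 0.54; mean = 3.97/9 = 0.44.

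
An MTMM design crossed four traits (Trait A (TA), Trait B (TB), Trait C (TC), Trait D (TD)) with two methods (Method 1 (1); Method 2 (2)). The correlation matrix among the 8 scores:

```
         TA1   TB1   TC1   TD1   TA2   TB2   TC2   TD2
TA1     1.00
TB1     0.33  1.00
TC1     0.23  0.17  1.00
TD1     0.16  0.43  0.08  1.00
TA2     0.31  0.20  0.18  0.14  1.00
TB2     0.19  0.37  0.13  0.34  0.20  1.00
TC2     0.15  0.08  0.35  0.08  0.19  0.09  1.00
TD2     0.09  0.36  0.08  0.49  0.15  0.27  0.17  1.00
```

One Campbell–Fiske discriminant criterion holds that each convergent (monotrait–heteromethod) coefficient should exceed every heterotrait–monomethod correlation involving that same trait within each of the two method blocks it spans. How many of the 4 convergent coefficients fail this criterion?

2

Checking each validity diagonal entry against its comparison values:
TA (methods 1·2): 0.31 vs {0.33, 0.20, 0.23, 0.19, 0.16, 0.15} → fail.
TB (methods 1·2): 0.37 vs {0.33, 0.20, 0.17, 0.09, 0.43, 0.27} → fail.
TC (methods 1·2): 0.35 vs {0.23, 0.19, 0.17, 0.09, 0.08, 0.17} → pass.
TD (methods 1·2): 0.49 vs {0.16, 0.15, 0.43, 0.27, 0.08, 0.17} → pass.
2 of 4 fail.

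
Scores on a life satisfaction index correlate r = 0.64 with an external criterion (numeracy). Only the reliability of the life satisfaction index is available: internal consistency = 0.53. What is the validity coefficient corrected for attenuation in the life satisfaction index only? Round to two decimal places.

Single correction: r_c = r_obs / √r_xx = 0.64 / √0.53 = 0.64 / 0.7280 ≈ 0.88.

0.88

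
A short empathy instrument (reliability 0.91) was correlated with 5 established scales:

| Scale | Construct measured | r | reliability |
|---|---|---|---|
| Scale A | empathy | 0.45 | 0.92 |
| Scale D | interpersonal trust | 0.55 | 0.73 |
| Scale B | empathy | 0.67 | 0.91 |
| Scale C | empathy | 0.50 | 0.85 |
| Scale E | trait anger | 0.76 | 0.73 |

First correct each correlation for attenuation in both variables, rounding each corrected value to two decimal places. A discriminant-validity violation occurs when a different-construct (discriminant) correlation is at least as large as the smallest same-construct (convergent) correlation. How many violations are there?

Disattenuated r (r / √(r_scale · r_new)):
  Scale A (conv): 0.45 / √(0.92·0.91) = 0.49
  Scale D (disc): 0.55 / √(0.73·0.91) = 0.67
  Scale B (conv): 0.67 / √(0.91·0.91) = 0.74
  Scale C (conv): 0.50 / √(0.85·0.91) = 0.57
  Scale E (disc): 0.76 / √(0.73·0.91) = 0.93
Smallest convergent = 0.49. Discriminant values: 0.67, 0.93; count ≥ 0.49 → 2.

2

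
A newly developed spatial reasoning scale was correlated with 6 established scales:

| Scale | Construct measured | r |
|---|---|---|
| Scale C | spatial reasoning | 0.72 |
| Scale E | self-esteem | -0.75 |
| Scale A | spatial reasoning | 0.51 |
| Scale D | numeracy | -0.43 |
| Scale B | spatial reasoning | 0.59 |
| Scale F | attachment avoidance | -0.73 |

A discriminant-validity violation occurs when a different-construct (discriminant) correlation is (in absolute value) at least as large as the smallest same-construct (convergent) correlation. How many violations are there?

2

Convergent (same construct = spatial reasoning): Scale C, Scale A, Scale B.
Smallest convergent = 0.51. Discriminant |r|: 0.75, 0.43, 0.73; count ≥ 0.51 → 2.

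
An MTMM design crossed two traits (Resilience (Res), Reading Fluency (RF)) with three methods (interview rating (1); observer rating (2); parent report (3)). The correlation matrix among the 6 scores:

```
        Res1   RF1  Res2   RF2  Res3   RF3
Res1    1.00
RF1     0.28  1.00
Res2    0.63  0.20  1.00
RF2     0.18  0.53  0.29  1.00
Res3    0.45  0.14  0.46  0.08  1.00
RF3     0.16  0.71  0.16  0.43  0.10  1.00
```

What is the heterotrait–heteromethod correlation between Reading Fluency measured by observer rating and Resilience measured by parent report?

Different traits and methods: r(RF2, Res3) = 0.08.

0.08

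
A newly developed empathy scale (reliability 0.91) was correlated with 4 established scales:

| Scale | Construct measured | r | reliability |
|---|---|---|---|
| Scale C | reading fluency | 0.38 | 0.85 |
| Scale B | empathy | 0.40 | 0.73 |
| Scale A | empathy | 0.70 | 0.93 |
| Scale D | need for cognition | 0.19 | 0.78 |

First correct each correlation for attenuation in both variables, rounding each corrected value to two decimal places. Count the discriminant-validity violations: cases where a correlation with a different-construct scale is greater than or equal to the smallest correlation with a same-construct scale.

0

Disattenuated r (r / √(r_scale · r_new)):
  Scale C (disc): 0.38 / √(0.85·0.91) = 0.43
  Scale B (conv): 0.40 / √(0.73·0.91) = 0.49
  Scale A (conv): 0.70 / √(0.93·0.91) = 0.76
  Scale D (disc): 0.19 / √(0.78·0.91) = 0.23
Smallest convergent = 0.49. Discriminant values: 0.43, 0.23; count ≥ 0.49 → 0.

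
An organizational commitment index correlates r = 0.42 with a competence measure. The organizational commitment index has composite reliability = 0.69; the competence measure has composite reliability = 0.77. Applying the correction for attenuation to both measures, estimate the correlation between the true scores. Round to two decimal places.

r_true = r_obs / √(r_xx · r_yy) = 0.42 / √(0.69 × 0.77) = 0.42 / √0.5313 = 0.42 / 0.7289 ≈ 0.58.

0.58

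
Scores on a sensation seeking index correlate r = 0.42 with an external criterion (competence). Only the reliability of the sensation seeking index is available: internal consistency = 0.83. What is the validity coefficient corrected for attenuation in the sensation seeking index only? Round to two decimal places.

0.46

Single correction: r_c = r_obs / √r_xx = 0.42 / √0.83 = 0.42 / 0.9110 ≈ 0.46.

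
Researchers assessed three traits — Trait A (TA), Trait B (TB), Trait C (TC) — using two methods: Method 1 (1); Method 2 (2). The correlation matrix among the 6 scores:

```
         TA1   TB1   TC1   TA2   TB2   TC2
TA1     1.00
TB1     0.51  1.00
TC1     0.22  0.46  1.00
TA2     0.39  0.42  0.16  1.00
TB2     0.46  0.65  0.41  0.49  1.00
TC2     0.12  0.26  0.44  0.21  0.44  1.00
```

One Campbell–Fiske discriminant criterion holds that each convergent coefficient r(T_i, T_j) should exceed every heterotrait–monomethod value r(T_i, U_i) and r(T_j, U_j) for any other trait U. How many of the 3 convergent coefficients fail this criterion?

2

Convergent coefficients and their comparison sets:
TA (methods 1·2): 0.39 vs {0.51, 0.49, 0.22, 0.21} → fail.
TB (methods 1·2): 0.65 vs {0.51, 0.49, 0.46, 0.44} → pass.
TC (methods 1·2): 0.44 vs {0.22, 0.21, 0.46, 0.44} → fail.
2 of 3 fail.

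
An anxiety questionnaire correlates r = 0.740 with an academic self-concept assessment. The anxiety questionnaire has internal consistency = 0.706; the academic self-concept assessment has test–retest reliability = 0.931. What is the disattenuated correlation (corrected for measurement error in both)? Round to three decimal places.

r_true = r_obs / √(r_xx · r_yy) = 0.740 / √(0.706 × 0.931) = 0.740 / √0.657286 = 0.740 / 0.8107 ≈ 0.913.

0.913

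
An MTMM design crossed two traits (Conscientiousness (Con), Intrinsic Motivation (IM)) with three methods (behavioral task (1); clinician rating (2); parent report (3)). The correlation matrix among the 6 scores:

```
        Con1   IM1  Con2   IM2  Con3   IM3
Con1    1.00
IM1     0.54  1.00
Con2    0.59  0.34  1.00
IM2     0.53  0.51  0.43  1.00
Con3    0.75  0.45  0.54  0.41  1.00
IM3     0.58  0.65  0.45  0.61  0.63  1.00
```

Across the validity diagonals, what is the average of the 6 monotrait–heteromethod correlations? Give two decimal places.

0.61

Convergent values: 0.59, 0.75, 0.54, 0.51, 0.65, 0.61; mean = 3.65/6 = 0.61.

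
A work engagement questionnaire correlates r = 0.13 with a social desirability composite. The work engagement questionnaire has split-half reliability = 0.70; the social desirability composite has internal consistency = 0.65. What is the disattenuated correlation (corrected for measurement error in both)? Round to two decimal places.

r_true = r_obs / √(r_xx · r_yy) = 0.13 / √(0.70 × 0.65) = 0.13 / √0.4550 = 0.13 / 0.6745 ≈ 0.19.

0.19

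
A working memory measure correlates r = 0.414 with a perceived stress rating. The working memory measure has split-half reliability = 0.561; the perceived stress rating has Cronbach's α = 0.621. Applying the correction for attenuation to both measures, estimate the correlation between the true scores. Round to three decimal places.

r_true = r_obs / √(r_xx · r_yy) = 0.414 / √(0.561 × 0.621) = 0.414 / √0.348381 = 0.414 / 0.5902 ≈ 0.701.

0.701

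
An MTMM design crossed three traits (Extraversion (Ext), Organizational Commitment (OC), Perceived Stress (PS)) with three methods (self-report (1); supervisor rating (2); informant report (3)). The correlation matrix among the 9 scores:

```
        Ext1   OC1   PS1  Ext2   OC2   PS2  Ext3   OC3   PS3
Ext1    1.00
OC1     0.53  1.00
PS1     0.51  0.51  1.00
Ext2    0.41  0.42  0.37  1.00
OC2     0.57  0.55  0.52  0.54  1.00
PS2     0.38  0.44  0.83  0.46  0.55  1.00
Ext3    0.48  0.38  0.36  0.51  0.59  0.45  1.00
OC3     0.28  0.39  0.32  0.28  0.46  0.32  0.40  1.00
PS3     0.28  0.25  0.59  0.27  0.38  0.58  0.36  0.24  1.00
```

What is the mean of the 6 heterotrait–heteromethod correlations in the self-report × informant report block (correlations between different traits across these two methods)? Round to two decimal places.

0.31

HTHM values (method 1 × method 3): 0.28, 0.28, 0.38, 0.25, 0.36, 0.32; mean = 1.87/6 = 0.31.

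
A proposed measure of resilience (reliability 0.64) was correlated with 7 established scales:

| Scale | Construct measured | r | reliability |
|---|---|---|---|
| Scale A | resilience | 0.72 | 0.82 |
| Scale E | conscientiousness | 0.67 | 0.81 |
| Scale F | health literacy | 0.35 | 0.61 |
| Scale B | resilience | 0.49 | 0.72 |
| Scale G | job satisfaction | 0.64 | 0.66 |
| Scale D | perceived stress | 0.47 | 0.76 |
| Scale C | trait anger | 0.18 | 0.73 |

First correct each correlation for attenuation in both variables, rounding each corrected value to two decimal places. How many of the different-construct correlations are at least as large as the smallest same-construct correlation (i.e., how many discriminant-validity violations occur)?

2

Disattenuated r (r / √(r_scale · r_new)):
  Scale A (conv): 0.72 / √(0.82·0.64) = 0.99
  Scale E (disc): 0.67 / √(0.81·0.64) = 0.93
  Scale F (disc): 0.35 / √(0.61·0.64) = 0.56
  Scale B (conv): 0.49 / √(0.72·0.64) = 0.72
  Scale G (disc): 0.64 / √(0.66·0.64) = 0.98
  Scale D (disc): 0.47 / √(0.76·0.64) = 0.67
  Scale C (disc): 0.18 / √(0.73·0.64) = 0.26
Smallest convergent = 0.72. Discriminant values: 0.93, 0.56, 0.98, 0.67, 0.26; count ≥ 0.72 → 2.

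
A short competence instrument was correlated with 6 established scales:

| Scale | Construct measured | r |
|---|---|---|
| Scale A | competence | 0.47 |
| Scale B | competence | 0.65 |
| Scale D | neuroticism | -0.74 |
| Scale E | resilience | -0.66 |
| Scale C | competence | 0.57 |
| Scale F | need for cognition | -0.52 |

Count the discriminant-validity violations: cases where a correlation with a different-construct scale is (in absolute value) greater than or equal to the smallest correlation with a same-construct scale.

Convergent (same construct = competence): Scale A, Scale B, Scale C.
Smallest convergent = 0.47. Discriminant |r|: 0.74, 0.66, 0.52; count ≥ 0.47 → 3.

3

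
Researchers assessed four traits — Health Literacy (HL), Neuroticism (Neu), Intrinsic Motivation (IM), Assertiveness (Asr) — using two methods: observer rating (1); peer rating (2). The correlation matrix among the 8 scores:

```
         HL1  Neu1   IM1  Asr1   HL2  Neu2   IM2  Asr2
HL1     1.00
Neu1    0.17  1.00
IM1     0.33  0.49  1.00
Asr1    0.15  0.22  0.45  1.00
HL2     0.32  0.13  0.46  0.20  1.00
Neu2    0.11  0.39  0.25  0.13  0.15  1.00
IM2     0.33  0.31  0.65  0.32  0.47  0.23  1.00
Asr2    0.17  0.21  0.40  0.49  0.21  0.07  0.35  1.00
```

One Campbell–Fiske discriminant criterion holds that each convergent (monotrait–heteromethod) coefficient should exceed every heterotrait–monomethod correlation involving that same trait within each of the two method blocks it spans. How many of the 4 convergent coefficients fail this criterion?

Checking each validity diagonal entry against its comparison values:
HL (methods 1·2): 0.32 vs {0.17, 0.15, 0.33, 0.47, 0.15, 0.21} → fail.
Neu (methods 1·2): 0.39 vs {0.17, 0.15, 0.49, 0.23, 0.22, 0.07} → fail.
IM (methods 1·2): 0.65 vs {0.33, 0.47, 0.49, 0.23, 0.45, 0.35} → pass.
Asr (methods 1·2): 0.49 vs {0.15, 0.21, 0.22, 0.07, 0.45, 0.35} → pass.
2 of 4 fail.

2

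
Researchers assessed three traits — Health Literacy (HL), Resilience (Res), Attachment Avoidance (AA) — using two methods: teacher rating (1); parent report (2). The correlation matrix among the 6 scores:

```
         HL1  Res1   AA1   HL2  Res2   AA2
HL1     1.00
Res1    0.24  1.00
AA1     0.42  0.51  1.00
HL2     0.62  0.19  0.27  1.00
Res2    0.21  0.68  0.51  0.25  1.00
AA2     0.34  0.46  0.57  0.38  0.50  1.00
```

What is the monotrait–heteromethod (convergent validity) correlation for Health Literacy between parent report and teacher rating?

0.62

Same trait (HL), different methods: r(HL2, HL1) = 0.62.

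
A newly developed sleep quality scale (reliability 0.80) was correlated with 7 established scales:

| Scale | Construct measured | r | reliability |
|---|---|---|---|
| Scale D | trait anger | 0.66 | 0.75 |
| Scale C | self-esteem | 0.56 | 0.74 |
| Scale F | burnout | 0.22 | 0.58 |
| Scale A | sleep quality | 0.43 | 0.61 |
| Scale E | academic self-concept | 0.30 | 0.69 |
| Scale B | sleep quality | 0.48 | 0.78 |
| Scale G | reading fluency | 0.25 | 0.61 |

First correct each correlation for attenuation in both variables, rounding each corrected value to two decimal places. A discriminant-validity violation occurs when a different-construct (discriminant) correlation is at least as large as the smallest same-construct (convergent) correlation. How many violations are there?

Disattenuated r (r / √(r_scale · r_new)):
  Scale D (disc): 0.66 / √(0.75·0.80) = 0.85
  Scale C (disc): 0.56 / √(0.74·0.80) = 0.73
  Scale F (disc): 0.22 / √(0.58·0.80) = 0.32
  Scale A (conv): 0.43 / √(0.61·0.80) = 0.62
  Scale E (disc): 0.30 / √(0.69·0.80) = 0.40
  Scale B (conv): 0.48 / √(0.78·0.80) = 0.61
  Scale G (disc): 0.25 / √(0.61·0.80) = 0.36
Smallest convergent = 0.61. Discriminant values: 0.85, 0.73, 0.32, 0.40, 0.36; count ≥ 0.61 → 2.

2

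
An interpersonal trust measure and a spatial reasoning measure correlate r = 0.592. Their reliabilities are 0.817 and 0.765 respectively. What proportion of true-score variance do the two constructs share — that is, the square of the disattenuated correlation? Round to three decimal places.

Disattenuated r = 0.592 / √(0.817 × 0.765) = 0.592 / 0.7906 = 0.7488.
Shared true-score variance = 0.7488² = 0.5607 ≈ 0.561.

0.561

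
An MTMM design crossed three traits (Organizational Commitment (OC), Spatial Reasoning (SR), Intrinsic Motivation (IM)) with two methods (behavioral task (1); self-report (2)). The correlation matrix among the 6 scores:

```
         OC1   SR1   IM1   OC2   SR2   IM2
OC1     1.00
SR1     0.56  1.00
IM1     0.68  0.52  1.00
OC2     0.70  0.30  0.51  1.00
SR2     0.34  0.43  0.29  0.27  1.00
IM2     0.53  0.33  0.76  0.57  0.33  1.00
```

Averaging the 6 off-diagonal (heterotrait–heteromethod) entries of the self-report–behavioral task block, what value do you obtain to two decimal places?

0.38

HTHM values (method 2 × method 1): 0.30, 0.51, 0.34, 0.29, 0.53, 0.33; mean = 2.30/6 = 0.38.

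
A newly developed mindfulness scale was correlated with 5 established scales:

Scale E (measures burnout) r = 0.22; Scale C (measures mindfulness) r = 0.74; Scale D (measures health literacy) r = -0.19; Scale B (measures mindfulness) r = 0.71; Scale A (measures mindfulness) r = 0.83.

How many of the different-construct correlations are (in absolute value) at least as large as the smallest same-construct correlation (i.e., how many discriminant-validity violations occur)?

0

Convergent (same construct = mindfulness): Scale C, Scale B, Scale A.
Smallest convergent = 0.71. Discriminant |r|: 0.22, 0.19; count ≥ 0.71 → 0.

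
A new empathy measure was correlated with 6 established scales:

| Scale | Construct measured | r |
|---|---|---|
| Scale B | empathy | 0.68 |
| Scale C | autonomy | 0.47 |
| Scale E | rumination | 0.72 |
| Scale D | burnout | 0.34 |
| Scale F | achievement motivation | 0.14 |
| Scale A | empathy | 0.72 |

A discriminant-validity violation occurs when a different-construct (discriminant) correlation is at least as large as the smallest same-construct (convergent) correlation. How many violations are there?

1

Convergent (same construct = empathy): Scale B, Scale A.
Smallest convergent = 0.68. Discriminant values: 0.47, 0.72, 0.34, 0.14; count ≥ 0.68 → 1.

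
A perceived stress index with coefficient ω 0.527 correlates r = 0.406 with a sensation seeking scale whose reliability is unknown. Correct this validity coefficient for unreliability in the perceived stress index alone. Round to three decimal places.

Single correction: r_c = r_obs / √r_xx = 0.406 / √0.527 = 0.406 / 0.7259 ≈ 0.559.

0.559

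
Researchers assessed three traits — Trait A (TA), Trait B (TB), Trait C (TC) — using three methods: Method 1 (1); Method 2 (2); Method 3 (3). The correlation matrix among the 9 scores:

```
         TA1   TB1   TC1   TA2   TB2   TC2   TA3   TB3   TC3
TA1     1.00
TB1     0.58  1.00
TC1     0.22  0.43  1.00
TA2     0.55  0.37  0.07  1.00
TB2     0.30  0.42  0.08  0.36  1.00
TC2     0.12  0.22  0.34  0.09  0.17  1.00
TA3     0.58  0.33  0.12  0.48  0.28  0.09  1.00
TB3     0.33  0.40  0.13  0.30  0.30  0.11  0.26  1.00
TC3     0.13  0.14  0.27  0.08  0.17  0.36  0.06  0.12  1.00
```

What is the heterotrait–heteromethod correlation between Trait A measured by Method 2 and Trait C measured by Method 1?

Different traits and methods: r(TA2, TC1) = 0.07.

0.07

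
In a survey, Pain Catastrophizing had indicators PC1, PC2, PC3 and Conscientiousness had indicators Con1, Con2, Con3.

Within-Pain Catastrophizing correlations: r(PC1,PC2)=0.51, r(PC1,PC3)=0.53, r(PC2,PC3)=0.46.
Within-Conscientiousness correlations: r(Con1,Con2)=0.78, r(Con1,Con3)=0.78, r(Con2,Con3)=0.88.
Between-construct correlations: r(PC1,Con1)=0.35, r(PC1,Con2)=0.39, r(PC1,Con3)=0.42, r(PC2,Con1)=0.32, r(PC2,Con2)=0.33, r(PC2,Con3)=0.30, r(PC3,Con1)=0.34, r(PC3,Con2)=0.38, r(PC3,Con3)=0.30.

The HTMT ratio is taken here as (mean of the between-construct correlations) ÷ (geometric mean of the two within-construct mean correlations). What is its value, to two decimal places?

Mean between = 3.13/9 = 0.3478.
Mean within-PC = 1.50/3 = 0.5000; mean within-Con = 2.44/3 = 0.8133.
Geometric mean = √(0.5000 × 0.8133) = 0.6377.
HTMT = 0.3478 / 0.6377 = 0.55.

0.55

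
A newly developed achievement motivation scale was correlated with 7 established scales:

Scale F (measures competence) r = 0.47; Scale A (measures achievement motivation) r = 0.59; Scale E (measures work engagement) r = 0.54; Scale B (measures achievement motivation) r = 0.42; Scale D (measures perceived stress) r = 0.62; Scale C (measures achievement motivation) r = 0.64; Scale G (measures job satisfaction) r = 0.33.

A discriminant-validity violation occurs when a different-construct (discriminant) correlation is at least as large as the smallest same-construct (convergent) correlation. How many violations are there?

3

Convergent (same construct = achievement motivation): Scale A, Scale B, Scale C.
Smallest convergent = 0.42. Discriminant values: 0.47, 0.54, 0.62, 0.33; count ≥ 0.42 → 3.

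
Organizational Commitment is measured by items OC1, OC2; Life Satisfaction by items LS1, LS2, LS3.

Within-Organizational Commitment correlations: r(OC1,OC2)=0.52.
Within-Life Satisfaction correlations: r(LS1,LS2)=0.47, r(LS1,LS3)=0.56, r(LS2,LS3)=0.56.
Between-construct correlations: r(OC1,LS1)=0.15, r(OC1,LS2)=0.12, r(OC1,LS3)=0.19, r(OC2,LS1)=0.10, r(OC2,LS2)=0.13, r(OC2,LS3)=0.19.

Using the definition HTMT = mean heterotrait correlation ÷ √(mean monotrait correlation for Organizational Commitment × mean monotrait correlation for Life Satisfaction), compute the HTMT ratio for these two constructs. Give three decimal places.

Between-construct mean = 0.88/6 = 0.1467.
Mean within-OC = 0.52/1 = 0.5200; mean within-LS = 1.59/3 = 0.5300.
Geometric mean = √(0.5200 × 0.5300) = 0.5250.
HTMT = 0.1467 / 0.5250 = 0.279.

0.279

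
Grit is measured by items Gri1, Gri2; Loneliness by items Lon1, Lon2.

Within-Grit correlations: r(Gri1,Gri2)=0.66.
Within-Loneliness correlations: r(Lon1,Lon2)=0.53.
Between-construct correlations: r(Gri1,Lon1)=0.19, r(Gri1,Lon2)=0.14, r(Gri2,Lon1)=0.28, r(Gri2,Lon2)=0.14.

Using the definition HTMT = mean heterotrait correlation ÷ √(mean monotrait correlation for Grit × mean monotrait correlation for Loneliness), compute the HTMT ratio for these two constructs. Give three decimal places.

Between-construct mean = 0.75/4 = 0.1875.
Mean within-Gri = 0.66/1 = 0.6600; mean within-Lon = 0.53/1 = 0.5300.
Geometric mean = √(0.6600 × 0.5300) = 0.5914.
HTMT = 0.1875 / 0.5914 = 0.317.

0.317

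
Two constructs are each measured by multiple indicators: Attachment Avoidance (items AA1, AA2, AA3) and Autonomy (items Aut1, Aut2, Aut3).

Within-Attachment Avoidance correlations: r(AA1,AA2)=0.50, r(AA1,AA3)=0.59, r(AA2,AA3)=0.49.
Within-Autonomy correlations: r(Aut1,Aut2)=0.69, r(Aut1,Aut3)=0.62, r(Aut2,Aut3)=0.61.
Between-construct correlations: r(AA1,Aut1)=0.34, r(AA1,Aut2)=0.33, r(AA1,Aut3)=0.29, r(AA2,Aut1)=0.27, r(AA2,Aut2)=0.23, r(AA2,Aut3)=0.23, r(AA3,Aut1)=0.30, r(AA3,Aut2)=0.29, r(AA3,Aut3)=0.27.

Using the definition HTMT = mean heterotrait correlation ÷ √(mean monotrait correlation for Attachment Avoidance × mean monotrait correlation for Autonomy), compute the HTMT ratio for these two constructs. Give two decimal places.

Mean heterotrait r = 2.55/9 = 0.2833.
Mean within-AA = 1.58/3 = 0.5267; mean within-Aut = 1.92/3 = 0.6400.
Geometric mean = √(0.5267 × 0.6400) = 0.5806.
HTMT = 0.2833 / 0.5806 = 0.49.

0.49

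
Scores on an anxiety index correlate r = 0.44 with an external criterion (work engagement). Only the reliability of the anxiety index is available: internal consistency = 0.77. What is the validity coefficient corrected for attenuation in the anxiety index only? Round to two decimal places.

Single correction: r_c = r_obs / √r_xx = 0.44 / √0.77 = 0.44 / 0.8775 ≈ 0.50.

0.50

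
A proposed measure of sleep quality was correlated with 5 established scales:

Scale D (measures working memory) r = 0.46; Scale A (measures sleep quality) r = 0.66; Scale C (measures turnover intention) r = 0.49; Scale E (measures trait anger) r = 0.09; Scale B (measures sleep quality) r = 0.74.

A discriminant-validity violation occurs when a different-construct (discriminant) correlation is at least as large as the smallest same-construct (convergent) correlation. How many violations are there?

Convergent (same construct = sleep quality): Scale A, Scale B.
Smallest convergent = 0.66. Discriminant values: 0.46, 0.49, 0.09; count ≥ 0.66 → 0.

0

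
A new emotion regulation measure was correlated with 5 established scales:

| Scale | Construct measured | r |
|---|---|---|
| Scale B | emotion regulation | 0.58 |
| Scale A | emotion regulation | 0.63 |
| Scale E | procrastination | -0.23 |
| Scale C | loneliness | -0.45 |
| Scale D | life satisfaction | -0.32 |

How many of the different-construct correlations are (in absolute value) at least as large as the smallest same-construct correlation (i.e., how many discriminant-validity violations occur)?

0

Convergent (same construct = emotion regulation): Scale B, Scale A.
Smallest convergent = 0.58. Discriminant |r|: 0.23, 0.45, 0.32; count ≥ 0.58 → 0.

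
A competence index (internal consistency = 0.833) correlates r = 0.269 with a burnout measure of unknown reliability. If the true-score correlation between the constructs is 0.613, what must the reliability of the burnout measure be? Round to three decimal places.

r_true = r_obs / √(r_xx · r_yy) ⇒ 0.613 = 0.269 / √(0.833 · r_yy).
√(0.833 · r_yy) = 0.269 / 0.613 = 0.4388; 0.833 · r_yy = 0.1925; r_yy = 0.1925 / 0.833 ≈ 0.231.

0.231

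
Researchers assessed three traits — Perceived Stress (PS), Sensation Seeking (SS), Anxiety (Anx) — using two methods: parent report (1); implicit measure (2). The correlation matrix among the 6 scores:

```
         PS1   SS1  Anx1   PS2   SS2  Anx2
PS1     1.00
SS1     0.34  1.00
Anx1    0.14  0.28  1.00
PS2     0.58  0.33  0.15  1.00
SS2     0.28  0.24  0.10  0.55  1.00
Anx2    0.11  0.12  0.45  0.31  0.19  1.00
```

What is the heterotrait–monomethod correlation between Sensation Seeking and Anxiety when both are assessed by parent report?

0.28

Different traits, same method: r(SS1, Anx1) = 0.28.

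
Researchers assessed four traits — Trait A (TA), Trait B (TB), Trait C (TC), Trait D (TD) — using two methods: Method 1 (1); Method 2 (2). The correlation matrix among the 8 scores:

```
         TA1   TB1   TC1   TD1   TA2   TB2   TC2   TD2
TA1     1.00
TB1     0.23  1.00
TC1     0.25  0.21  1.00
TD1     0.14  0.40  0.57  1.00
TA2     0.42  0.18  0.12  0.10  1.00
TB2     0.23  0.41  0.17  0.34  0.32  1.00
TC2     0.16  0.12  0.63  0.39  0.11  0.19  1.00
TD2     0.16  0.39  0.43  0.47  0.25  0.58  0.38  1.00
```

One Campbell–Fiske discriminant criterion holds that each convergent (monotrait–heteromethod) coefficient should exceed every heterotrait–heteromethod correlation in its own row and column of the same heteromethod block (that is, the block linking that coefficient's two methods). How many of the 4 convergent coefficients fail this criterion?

0

Checking each validity diagonal entry against its comparison values:
TA (methods 1·2): 0.42 vs {0.23, 0.18, 0.16, 0.12, 0.16, 0.10} → pass.
TB (methods 1·2): 0.41 vs {0.18, 0.23, 0.12, 0.17, 0.39, 0.34} → pass.
TC (methods 1·2): 0.63 vs {0.12, 0.16, 0.17, 0.12, 0.43, 0.39} → pass.
TD (methods 1·2): 0.47 vs {0.10, 0.16, 0.34, 0.39, 0.39, 0.43} → pass.
0 of 4 fail.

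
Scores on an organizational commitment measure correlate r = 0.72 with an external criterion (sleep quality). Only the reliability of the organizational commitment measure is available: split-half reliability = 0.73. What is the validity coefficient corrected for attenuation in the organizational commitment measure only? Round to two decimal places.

0.84

Single correction: r_c = r_obs / √r_xx = 0.72 / √0.73 = 0.72 / 0.8544 ≈ 0.84.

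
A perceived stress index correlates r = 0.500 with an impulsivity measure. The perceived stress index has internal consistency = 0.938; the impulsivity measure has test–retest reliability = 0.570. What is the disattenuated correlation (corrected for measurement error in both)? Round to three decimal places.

0.684

r_true = r_obs / √(r_xx · r_yy) = 0.500 / √(0.938 × 0.570) = 0.500 / √0.534660 = 0.500 / 0.7312 ≈ 0.684.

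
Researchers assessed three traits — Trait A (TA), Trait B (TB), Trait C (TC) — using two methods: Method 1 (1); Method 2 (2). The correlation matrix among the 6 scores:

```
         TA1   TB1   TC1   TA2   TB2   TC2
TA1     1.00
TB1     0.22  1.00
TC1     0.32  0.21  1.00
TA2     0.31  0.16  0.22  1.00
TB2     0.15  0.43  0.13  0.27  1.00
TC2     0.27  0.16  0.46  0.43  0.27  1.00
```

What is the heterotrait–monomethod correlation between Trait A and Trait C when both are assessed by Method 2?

0.43

Different traits, same method: r(TA2, TC2) = 0.43.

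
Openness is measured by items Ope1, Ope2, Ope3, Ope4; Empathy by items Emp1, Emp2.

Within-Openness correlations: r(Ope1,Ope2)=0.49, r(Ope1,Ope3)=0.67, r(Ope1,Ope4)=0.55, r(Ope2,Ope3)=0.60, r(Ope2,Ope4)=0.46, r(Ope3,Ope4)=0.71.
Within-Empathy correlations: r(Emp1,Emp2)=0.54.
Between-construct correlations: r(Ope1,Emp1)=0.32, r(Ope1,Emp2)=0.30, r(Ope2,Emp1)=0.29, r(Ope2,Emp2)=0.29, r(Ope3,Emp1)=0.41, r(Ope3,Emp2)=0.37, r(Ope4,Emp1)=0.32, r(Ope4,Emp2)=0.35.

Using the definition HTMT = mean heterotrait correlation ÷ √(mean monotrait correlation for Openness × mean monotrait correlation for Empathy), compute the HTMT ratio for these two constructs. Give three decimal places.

0.592

Mean between = 2.65/8 = 0.3313.
Mean within-Ope = 3.48/6 = 0.5800; mean within-Emp = 0.54/1 = 0.5400.
Geometric mean = √(0.5800 × 0.5400) = 0.5596.
HTMT = 0.3313 / 0.5596 = 0.592.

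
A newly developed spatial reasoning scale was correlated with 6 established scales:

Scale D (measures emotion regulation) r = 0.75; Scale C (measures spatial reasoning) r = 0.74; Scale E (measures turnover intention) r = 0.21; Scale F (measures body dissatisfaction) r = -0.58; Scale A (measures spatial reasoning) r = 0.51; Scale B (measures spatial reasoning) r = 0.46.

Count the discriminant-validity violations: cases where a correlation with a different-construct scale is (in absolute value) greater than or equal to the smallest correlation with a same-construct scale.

2

Convergent (same construct = spatial reasoning): Scale C, Scale A, Scale B.
Smallest convergent = 0.46. Discriminant |r|: 0.75, 0.21, 0.58; count ≥ 0.46 → 2.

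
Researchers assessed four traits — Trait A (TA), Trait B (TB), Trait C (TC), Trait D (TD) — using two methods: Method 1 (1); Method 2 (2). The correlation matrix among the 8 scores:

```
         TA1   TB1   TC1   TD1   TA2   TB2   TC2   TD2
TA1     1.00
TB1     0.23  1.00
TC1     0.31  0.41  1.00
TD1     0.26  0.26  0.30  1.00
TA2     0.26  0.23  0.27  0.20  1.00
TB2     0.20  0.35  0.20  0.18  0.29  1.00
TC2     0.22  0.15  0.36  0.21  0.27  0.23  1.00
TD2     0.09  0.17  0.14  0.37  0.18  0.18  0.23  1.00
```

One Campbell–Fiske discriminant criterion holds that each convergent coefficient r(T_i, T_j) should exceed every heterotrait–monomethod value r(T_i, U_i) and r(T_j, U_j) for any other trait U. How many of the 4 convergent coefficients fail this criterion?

Checking each validity diagonal entry against its comparison values:
TA (methods 1·2): 0.26 vs {0.23, 0.29, 0.31, 0.27, 0.26, 0.18} → fail.
TB (methods 1·2): 0.35 vs {0.23, 0.29, 0.41, 0.23, 0.26, 0.18} → fail.
TC (methods 1·2): 0.36 vs {0.31, 0.27, 0.41, 0.23, 0.30, 0.23} → fail.
TD (methods 1·2): 0.37 vs {0.26, 0.18, 0.26, 0.18, 0.30, 0.23} → pass.
3 of 4 fail.

3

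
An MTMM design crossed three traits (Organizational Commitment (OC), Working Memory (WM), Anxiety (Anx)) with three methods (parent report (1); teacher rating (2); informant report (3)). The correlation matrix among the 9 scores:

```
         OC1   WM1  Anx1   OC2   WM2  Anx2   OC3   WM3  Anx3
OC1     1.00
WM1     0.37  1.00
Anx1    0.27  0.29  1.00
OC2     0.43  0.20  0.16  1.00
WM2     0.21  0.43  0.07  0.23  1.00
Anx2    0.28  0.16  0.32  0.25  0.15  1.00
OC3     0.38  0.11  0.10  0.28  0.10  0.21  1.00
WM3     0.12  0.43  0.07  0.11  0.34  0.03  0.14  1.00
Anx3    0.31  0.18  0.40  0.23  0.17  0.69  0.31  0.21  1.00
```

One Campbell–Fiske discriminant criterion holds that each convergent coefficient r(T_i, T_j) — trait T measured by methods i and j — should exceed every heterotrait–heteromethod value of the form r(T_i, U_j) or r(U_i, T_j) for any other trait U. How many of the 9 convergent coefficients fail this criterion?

Convergent coefficients and their comparison sets:
OC (methods 1·2): 0.43 vs {0.21, 0.20, 0.28, 0.16} → pass.
OC (methods 1·3): 0.38 vs {0.12, 0.11, 0.31, 0.10} → pass.
OC (methods 2·3): 0.28 vs {0.11, 0.10, 0.23, 0.21} → pass.
WM (methods 1·2): 0.43 vs {0.20, 0.21, 0.16, 0.07} → pass.
WM (methods 1·3): 0.43 vs {0.11, 0.12, 0.18, 0.07} → pass.
WM (methods 2·3): 0.34 vs {0.10, 0.11, 0.17, 0.03} → pass.
Anx (methods 1·2): 0.32 vs {0.16, 0.28, 0.07, 0.16} → pass.
Anx (methods 1·3): 0.40 vs {0.10, 0.31, 0.07, 0.18} → pass.
Anx (methods 2·3): 0.69 vs {0.21, 0.23, 0.03, 0.17} → pass.
0 of 9 fail.

0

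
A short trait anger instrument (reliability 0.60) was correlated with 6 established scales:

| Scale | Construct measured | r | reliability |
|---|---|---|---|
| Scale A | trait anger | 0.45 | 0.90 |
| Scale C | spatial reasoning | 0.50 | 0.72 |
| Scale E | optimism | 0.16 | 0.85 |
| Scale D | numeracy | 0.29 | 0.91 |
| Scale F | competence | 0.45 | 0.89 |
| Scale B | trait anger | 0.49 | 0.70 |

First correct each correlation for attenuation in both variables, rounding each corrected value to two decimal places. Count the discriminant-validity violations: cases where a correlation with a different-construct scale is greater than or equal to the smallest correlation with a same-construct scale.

Disattenuated r (r / √(r_scale · r_new)):
  Scale A (conv): 0.45 / √(0.90·0.60) = 0.61
  Scale C (disc): 0.50 / √(0.72·0.60) = 0.76
  Scale E (disc): 0.16 / √(0.85·0.60) = 0.22
  Scale D (disc): 0.29 / √(0.91·0.60) = 0.39
  Scale F (disc): 0.45 / √(0.89·0.60) = 0.62
  Scale B (conv): 0.49 / √(0.70·0.60) = 0.76
Smallest convergent = 0.61. Discriminant values: 0.76, 0.22, 0.39, 0.62; count ≥ 0.61 → 2.

2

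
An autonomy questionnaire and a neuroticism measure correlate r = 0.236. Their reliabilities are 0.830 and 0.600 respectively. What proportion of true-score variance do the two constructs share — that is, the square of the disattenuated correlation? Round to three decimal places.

0.112

Disattenuated r = 0.236 / √(0.830 × 0.600) = 0.236 / 0.7057 = 0.3344.
Shared true-score variance = 0.3344² = 0.1118 ≈ 0.112.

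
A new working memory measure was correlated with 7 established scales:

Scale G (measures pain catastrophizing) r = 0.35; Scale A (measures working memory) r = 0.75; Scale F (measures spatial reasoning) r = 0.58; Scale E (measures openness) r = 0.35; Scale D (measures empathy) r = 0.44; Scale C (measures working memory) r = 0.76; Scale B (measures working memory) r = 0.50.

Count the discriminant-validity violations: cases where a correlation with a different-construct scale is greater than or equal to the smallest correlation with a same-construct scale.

1

Convergent (same construct = working memory): Scale A, Scale C, Scale B.
Smallest convergent = 0.50. Discriminant values: 0.35, 0.58, 0.35, 0.44; count ≥ 0.50 → 1.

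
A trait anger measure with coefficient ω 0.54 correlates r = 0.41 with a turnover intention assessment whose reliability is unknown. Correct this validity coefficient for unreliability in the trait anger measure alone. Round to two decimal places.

Single correction: r_c = r_obs / √r_xx = 0.41 / √0.54 = 0.41 / 0.7348 ≈ 0.56.

0.56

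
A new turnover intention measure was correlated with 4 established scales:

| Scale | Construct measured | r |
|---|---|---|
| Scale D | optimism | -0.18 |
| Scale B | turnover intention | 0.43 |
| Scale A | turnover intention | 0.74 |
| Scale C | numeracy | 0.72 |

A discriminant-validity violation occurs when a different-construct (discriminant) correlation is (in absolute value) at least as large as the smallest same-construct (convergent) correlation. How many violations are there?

Convergent (same construct = turnover intention): Scale B, Scale A.
Smallest convergent = 0.43. Discriminant |r|: 0.18, 0.72; count ≥ 0.43 → 1.

1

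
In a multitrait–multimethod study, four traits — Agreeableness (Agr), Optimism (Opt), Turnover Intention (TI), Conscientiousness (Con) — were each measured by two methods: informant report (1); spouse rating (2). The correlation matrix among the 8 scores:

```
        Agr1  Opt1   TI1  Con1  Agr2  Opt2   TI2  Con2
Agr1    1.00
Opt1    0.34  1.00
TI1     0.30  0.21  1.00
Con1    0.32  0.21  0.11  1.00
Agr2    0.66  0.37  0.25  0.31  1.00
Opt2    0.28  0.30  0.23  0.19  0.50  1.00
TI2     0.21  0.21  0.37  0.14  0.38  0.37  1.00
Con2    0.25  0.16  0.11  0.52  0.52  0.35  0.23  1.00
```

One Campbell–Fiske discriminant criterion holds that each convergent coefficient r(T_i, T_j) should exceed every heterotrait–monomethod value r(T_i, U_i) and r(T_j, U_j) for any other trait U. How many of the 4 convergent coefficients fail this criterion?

Convergent coefficients and their comparison sets:
Agr (methods 1·2): 0.66 vs {0.34, 0.50, 0.30, 0.38, 0.32, 0.52} → pass.
Opt (methods 1·2): 0.30 vs {0.34, 0.50, 0.21, 0.37, 0.21, 0.35} → fail.
TI (methods 1·2): 0.37 vs {0.30, 0.38, 0.21, 0.37, 0.11, 0.23} → fail.
Con (methods 1·2): 0.52 vs {0.32, 0.52, 0.21, 0.35, 0.11, 0.23} → fail.
3 of 4 fail.

3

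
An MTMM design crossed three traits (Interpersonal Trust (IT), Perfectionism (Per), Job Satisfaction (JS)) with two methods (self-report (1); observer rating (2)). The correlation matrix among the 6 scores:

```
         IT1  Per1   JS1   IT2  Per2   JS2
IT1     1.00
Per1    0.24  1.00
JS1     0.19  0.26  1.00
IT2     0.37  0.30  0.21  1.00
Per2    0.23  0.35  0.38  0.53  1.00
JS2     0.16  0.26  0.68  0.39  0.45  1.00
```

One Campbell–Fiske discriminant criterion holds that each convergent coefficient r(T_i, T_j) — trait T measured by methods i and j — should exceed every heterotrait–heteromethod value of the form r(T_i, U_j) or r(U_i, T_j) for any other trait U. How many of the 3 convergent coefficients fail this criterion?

1

Convergent coefficients and their comparison sets:
IT (methods 1·2): 0.37 vs {0.23, 0.30, 0.16, 0.21} → pass.
Per (methods 1·2): 0.35 vs {0.30, 0.23, 0.26, 0.38} → fail.
JS (methods 1·2): 0.68 vs {0.21, 0.16, 0.38, 0.26} → pass.
1 of 3 fail.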